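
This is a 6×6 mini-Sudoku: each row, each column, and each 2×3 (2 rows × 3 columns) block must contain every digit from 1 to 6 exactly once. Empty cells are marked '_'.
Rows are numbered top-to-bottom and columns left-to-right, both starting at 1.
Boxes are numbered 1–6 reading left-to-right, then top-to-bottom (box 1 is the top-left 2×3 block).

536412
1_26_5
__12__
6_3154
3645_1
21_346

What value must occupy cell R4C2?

2

Row 4 already contains {1, 3, 4, 5, 6}.
Column 2 already contains {1, 3, 6}.
Its 2×3 block (box 3) already contains {1, 3, 6}.
The only value from 1–6 not eliminated is 2, so R4C2 = 2.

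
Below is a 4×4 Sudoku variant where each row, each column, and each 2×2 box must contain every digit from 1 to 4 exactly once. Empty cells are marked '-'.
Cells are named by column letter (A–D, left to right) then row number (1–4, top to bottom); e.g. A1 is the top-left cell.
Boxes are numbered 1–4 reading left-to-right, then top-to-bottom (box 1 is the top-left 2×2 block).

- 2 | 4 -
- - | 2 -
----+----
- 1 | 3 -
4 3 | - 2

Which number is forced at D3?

4

Row 3 already contains {1, 3}.
Column D already contains {2}.
Its 2×2 block (box 4) already contains {2, 3}.
The only value from 1–4 not eliminated is 4, so D3 = 4.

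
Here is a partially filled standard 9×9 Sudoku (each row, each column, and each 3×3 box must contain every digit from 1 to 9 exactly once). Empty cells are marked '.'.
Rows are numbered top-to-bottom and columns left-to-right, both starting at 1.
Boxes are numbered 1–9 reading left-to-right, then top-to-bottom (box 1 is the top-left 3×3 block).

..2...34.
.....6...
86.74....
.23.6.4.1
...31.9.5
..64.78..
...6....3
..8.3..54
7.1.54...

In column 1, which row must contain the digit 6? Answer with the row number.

8

Consider where 6 can go in column 1.
R1C1 is out (box 1 already has a 6). R2C1 is out (row 2 already has a 6). R4C1 is out (row 4 already has a 6). R5C1 is out (box 4 already has a 6). The remaining empty cells in column 1 are similarly blocked.
So the only cell in column 1 that can hold 6 is R8C1.
That is row 8.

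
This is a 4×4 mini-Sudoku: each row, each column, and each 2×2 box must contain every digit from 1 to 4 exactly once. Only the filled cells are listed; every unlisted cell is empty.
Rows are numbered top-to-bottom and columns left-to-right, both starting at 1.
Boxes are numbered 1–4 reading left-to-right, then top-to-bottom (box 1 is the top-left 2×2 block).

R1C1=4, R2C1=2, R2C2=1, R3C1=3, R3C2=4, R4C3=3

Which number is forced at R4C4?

Cell R4C4 itself could take any of {1, 2, 4} by direct elimination.
Consider where 4 can go in box 4.
R3C3 is out (row 3 already has a 4).
R3C4 is out (row 3 already has a 4).
So the only cell in box 4 that can hold 4 is R4C4.
Therefore R4C4 = 4.

4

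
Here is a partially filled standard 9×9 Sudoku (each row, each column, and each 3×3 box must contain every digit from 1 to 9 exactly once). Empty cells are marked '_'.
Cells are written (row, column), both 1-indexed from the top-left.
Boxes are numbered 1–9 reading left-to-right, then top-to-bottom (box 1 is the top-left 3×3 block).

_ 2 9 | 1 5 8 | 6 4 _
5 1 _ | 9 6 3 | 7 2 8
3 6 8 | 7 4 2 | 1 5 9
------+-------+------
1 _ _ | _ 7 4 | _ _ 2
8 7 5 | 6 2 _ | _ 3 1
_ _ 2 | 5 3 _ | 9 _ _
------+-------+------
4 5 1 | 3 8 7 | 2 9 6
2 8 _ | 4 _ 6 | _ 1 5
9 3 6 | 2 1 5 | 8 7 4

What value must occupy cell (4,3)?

3

Row 4 already contains {1, 2, 4, 7}.
Column 3 already contains {1, 2, 5, 6, 8, 9}.
Its 3×3 block (box 4) already contains {1, 2, 5, 7, 8}.
The only value from 1–9 not eliminated is 3, so (4,3) = 3.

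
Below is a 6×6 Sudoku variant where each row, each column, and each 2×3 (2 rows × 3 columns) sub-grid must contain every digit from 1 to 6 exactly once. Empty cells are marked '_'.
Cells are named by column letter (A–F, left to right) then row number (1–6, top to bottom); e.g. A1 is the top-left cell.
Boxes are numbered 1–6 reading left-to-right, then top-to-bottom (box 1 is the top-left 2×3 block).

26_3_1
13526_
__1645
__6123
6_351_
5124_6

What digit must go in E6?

Row 6 already contains {1, 2, 4, 5, 6}.
Column E already contains {1, 2, 4, 6}.
Its 2×3 block (box 6) already contains {1, 4, 5, 6}.
The only value from 1–6 not eliminated is 3, so E6 = 3.

3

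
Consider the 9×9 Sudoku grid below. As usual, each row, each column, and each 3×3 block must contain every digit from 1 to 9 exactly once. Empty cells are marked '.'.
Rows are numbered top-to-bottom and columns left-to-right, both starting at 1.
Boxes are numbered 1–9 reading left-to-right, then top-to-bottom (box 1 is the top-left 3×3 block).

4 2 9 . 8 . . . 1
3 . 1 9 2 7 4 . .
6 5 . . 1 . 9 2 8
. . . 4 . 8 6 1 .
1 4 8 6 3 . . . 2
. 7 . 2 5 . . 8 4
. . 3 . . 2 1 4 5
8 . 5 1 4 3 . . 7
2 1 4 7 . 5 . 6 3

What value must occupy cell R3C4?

3

Row 3 already contains {1, 2, 5, 6, 8, 9}.
Column 4 already contains {1, 2, 4, 6, 7, 9}.
Its 3×3 block (box 2) already contains {1, 2, 7, 8, 9}.
The only value from 1–9 not eliminated is 3, so R3C4 = 3.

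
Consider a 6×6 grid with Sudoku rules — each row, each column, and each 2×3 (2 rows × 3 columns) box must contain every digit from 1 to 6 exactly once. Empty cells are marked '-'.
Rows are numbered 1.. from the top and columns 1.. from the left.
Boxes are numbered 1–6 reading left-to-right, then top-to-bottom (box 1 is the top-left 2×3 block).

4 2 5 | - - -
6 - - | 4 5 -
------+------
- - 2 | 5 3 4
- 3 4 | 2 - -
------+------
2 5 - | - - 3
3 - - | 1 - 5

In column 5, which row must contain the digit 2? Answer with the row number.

Consider where 2 can go in column 5.
row 1, column 5 is out (row 1 already has a 2).
row 4, column 5 is out (row 4 already has a 2).
row 5, column 5 is out (row 5 already has a 2).
So the only cell in column 5 that can hold 2 is row 6, column 5.
That is row 6.

6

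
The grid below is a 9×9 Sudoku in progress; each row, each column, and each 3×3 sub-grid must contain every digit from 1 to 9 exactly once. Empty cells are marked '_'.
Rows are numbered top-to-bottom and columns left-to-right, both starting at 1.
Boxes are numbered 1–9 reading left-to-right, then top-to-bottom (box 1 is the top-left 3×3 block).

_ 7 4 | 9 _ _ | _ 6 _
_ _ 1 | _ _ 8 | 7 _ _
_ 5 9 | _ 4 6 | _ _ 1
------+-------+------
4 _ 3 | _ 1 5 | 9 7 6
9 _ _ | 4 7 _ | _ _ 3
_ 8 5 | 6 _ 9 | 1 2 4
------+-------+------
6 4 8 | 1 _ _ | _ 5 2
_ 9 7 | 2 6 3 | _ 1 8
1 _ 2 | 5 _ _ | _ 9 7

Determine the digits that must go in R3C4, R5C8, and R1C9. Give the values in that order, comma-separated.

For R3C4:
  Consider where 7 can go in row 3.
  R3C1 is out (box 1 already has a 7).
  R3C7 is out (column 7 already has a 7).
  R3C8 is out (column 8 already has a 7).
  So the only cell in row 3 that can hold 7 is R3C4.
  So R3C4 = 7.
For R5C8:
  Row 5 already contains {3, 4, 7, 9}.
  Column 8 already contains {1, 2, 5, 6, 7, 9}.
  Its 3×3 block (box 6) already contains {1, 2, 3, 4, 6, 7, 9}.
  The only value from 1–9 not eliminated is 8, so R5C8 = 8.
For R1C9:
  Row 1 already contains {4, 6, 7, 9}.
  Column 9 already contains {1, 2, 3, 4, 6, 7, 8}.
  Its 3×3 block (box 3) already contains {1, 6, 7}.
  The only value from 1–9 not eliminated is 5, so R1C9 = 5.

7,8,5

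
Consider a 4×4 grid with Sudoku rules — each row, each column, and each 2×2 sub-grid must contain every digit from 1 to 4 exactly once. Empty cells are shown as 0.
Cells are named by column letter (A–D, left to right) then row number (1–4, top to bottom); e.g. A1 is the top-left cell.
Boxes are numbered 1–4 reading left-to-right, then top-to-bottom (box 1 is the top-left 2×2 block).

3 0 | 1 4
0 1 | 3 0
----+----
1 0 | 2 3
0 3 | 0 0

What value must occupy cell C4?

4

Row 4 already contains {3}.
Column C already contains {1, 2, 3}.
Its 2×2 block (box 4) already contains {2, 3}.
The only value from 1–4 not eliminated is 4, so C4 = 4.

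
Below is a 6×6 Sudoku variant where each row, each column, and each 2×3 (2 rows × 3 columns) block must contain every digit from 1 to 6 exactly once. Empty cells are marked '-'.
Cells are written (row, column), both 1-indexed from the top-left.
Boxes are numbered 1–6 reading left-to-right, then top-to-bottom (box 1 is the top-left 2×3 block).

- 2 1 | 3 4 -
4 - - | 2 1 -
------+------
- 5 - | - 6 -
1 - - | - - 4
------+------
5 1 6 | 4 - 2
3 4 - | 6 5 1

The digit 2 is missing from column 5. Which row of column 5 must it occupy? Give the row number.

4

Consider where 2 can go in column 5.
(5,5) is out (row 5 already has a 2).
So the only cell in column 5 that can hold 2 is (4,5).
That is row 4.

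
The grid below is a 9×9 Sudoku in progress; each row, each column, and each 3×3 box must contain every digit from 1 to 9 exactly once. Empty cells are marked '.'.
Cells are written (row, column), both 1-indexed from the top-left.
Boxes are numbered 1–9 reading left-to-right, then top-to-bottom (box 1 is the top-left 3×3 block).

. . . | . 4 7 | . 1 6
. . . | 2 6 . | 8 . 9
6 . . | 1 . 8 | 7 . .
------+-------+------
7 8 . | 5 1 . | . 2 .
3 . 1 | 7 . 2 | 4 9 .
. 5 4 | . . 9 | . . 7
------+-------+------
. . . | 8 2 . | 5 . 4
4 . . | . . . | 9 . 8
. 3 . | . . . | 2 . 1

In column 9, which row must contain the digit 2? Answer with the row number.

Consider where 2 can go in column 9.
(4,9) is out (row 4 already has a 2).
(5,9) is out (row 5 already has a 2).
So the only cell in column 9 that can hold 2 is (3,9).
That is row 3.

3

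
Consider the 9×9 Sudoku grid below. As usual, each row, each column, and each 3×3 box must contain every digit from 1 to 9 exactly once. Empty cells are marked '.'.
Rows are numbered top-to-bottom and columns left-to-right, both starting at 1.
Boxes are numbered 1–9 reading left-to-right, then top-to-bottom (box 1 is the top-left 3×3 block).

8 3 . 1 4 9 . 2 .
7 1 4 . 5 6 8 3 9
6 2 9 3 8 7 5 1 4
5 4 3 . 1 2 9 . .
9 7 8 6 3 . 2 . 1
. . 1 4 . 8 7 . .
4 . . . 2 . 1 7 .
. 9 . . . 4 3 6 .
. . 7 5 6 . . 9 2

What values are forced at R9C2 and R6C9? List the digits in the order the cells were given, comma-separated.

For R9C2:
  Row 9 already contains {2, 5, 6, 7, 9}.
  Column 2 already contains {1, 2, 3, 4, 7, 9}.
  Its 3×3 block (box 7) already contains {4, 7, 9}.
  The only value from 1–9 not eliminated is 8, so R9C2 = 8.
For R6C9:
  Consider where 3 can go in row 6.
  R6C1 is out (box 4 already has a 3).
  R6C2 is out (column 2 already has a 3).
  R6C5 is out (column 5 already has a 3).
  R6C8 is out (column 8 already has a 3).
  So the only cell in row 6 that can hold 3 is R6C9.
  So R6C9 = 3.

8,3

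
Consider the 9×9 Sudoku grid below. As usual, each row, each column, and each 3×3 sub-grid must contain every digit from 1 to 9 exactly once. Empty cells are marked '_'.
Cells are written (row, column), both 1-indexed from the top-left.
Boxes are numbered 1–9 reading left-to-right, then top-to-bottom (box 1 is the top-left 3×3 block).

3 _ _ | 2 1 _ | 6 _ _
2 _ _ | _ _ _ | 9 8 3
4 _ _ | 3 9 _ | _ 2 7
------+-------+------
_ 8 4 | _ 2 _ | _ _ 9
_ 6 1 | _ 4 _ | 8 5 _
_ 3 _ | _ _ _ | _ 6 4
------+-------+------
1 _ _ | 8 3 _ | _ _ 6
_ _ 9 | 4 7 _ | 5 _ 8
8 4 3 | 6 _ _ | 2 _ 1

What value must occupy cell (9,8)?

Cell (9,8) itself could take any of {7, 9} by direct elimination.
Consider where 7 can go in row 9.
(9,5) is out (column 5 already has a 7).
(9,6) is out (box 8 already has a 7).
So the only cell in row 9 that can hold 7 is (9,8).
Therefore (9,8) = 7.

7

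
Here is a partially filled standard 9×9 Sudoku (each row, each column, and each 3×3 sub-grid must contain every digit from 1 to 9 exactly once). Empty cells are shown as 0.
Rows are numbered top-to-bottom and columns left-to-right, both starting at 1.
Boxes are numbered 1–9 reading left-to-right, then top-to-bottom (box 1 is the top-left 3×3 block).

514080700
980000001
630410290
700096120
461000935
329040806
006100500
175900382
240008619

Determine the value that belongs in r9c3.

Row 9 already contains {1, 2, 4, 6, 8, 9}.
Column 3 already contains {1, 4, 5, 6, 9}.
Its 3×3 block (box 7) already contains {1, 2, 4, 5, 6, 7}.
The only value from 1–9 not eliminated is 3, so r9c3 = 3.

3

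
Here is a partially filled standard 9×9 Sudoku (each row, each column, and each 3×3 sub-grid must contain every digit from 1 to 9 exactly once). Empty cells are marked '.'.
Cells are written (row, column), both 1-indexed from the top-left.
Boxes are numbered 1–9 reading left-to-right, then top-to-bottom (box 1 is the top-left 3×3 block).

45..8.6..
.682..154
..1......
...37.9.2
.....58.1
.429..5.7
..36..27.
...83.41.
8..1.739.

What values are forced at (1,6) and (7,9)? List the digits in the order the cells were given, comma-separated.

For (1,6):
  Consider where 1 can go in box 2.
  (1,4) is out (column 4 already has a 1). (2,5) is out (row 2 already has a 1). (2,6) is out (row 2 already has a 1). (3,4) is out (row 3 already has a 1). The remaining empty cells in box 2 are similarly blocked.
  So the only cell in box 2 that can hold 1 is (1,6).
  So (1,6) = 1.
For (7,9):
  Consider where 8 can go in box 9.
  (8,9) is out (row 8 already has a 8).
  (9,9) is out (row 9 already has a 8).
  So the only cell in box 9 that can hold 8 is (7,9).
  So (7,9) = 8.

1,8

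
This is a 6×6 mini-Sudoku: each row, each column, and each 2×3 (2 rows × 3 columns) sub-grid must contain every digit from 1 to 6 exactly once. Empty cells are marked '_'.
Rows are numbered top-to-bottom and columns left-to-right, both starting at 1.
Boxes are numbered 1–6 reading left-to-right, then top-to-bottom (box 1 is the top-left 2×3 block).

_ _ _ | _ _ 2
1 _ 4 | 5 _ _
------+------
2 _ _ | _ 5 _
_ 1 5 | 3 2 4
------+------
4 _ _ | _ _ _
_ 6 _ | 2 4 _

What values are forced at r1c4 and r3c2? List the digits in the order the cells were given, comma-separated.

4,4

For r1c4:
  Consider where 4 can go in box 2.
  r1c5 is out (column 5 already has a 4).
  r2c5 is out (row 2 already has a 4).
  r2c6 is out (row 2 already has a 4).
  So the only cell in box 2 that can hold 4 is r1c4.
  So r1c4 = 4.
For r3c2:
  Consider where 4 can go in column 2.
  r1c2 is out (box 1 already has a 4).
  r2c2 is out (row 2 already has a 4).
  r5c2 is out (row 5 already has a 4).
  So the only cell in column 2 that can hold 4 is r3c2.
  So r3c2 = 4.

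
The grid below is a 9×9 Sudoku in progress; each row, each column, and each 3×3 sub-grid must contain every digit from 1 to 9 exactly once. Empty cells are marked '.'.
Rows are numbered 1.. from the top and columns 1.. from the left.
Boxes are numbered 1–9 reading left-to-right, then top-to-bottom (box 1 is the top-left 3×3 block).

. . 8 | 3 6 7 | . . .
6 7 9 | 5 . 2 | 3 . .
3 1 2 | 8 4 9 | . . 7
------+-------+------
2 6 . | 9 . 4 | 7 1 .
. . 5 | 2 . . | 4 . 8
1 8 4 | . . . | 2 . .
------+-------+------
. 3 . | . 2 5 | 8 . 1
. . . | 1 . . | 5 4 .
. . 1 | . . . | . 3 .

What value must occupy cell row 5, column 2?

Row 5 already contains {2, 4, 5, 8}.
Column 2 already contains {1, 3, 6, 7, 8}.
Its 3×3 block (box 4) already contains {1, 2, 4, 5, 6, 8}.
The only value from 1–9 not eliminated is 9, so row 5, column 2 = 9.

9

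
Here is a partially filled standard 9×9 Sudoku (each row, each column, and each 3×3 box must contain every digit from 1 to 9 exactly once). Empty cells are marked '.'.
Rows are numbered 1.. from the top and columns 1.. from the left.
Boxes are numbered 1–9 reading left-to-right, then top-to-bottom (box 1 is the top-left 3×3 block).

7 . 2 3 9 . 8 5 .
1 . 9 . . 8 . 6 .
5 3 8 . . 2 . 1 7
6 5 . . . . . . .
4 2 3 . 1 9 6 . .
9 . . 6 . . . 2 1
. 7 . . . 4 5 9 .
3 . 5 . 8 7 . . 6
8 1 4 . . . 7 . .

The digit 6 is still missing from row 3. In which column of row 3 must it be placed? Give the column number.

5

Consider where 6 can go in row 3.
row 3, column 4 is out (column 4 already has a 6).
row 3, column 7 is out (column 7 already has a 6).
So the only cell in row 3 that can hold 6 is row 3, column 5.
That is column 5.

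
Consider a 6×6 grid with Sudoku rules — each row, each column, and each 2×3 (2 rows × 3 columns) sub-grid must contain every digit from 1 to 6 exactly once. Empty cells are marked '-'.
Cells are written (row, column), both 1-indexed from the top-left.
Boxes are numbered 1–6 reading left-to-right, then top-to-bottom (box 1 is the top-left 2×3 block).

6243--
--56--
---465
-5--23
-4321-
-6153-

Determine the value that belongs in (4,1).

4

Cell (4,1) itself could take any of {1, 4} by direct elimination.
Consider where 4 can go in column 1.
(2,1) is out (box 1 already has a 4).
(3,1) is out (row 3 already has a 4).
(5,1) is out (row 5 already has a 4).
(6,1) is out (box 5 already has a 4).
So the only cell in column 1 that can hold 4 is (4,1).
Therefore (4,1) = 4.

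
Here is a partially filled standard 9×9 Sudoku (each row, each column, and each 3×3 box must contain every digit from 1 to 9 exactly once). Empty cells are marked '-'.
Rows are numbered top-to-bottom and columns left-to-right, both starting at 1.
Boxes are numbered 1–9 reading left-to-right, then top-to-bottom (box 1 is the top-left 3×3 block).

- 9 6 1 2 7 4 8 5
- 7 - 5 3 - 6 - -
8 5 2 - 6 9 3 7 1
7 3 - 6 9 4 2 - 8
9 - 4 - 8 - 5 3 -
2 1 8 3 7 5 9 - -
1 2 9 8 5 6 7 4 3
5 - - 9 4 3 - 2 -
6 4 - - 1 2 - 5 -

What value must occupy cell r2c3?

Row 2 already contains {3, 5, 6, 7}.
Column 3 already contains {2, 4, 6, 8, 9}.
Its 3×3 block (box 1) already contains {2, 5, 6, 7, 8, 9}.
The only value from 1–9 not eliminated is 1, so r2c3 = 1.

1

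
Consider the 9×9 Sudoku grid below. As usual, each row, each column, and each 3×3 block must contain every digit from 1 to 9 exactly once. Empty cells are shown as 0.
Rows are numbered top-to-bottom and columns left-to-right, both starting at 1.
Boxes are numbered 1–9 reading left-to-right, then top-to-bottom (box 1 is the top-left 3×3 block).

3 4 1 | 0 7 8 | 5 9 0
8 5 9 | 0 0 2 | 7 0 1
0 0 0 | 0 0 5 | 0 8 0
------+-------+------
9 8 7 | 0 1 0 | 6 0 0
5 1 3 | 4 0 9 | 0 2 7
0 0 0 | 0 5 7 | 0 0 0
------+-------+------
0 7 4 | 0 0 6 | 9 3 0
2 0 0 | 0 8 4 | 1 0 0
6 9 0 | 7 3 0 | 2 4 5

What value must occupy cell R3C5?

Cell R3C5 itself could take any of {4, 6, 9} by direct elimination.
Consider where 9 can go in column 5.
R2C5 is out (row 2 already has a 9).
R5C5 is out (row 5 already has a 9).
R7C5 is out (row 7 already has a 9).
So the only cell in column 5 that can hold 9 is R3C5.
Therefore R3C5 = 9.

9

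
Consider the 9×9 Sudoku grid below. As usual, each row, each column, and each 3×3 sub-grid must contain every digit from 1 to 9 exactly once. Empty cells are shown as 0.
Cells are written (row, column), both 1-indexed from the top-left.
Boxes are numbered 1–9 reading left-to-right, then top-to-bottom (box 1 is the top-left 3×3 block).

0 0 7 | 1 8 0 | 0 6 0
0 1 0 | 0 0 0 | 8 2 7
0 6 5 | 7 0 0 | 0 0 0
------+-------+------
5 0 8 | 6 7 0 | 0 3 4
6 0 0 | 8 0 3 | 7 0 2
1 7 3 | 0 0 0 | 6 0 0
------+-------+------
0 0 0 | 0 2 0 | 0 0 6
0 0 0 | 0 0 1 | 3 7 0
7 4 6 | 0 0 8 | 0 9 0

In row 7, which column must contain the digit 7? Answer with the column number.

6

Consider where 7 can go in row 7.
(7,1) is out (column 1 already has a 7). (7,2) is out (column 2 already has a 7). (7,3) is out (column 3 already has a 7). (7,4) is out (column 4 already has a 7). The remaining empty cells in row 7 are similarly blocked.
So the only cell in row 7 that can hold 7 is (7,6).
That is column 6.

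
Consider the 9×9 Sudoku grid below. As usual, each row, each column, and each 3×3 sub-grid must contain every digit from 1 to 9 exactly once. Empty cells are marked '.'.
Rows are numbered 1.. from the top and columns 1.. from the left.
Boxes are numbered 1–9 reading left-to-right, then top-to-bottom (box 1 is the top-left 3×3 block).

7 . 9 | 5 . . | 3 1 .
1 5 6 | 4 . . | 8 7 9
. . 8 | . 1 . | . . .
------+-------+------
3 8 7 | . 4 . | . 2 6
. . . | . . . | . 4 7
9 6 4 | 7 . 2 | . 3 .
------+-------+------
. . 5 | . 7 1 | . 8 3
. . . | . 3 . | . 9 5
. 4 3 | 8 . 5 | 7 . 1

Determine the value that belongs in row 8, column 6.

4

Cell row 8, column 6 itself could take any of {4, 6} by direct elimination.
Consider where 4 can go in column 6.
row 1, column 6 is out (box 2 already has a 4).
row 2, column 6 is out (row 2 already has a 4).
row 3, column 6 is out (box 2 already has a 4).
row 4, column 6 is out (row 4 already has a 4).
row 5, column 6 is out (row 5 already has a 4).
So the only cell in column 6 that can hold 4 is row 8, column 6.
Therefore row 8, column 6 = 4.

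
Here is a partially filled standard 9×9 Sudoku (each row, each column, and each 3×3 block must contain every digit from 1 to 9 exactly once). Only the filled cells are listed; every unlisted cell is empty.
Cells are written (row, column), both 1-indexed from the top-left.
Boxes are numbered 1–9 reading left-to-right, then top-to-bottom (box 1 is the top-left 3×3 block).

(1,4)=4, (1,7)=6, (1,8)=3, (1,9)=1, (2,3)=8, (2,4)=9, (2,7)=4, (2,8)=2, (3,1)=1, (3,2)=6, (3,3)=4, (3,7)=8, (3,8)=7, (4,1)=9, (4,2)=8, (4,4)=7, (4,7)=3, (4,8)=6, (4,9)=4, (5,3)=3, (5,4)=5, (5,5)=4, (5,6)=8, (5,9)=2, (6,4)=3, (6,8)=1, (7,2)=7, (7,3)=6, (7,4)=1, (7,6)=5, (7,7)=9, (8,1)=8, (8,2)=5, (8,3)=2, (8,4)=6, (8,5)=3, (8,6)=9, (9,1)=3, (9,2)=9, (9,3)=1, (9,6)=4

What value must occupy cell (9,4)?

8

Cell (9,4) itself could take any of {2, 8} by direct elimination.
Consider where 8 can go in column 4.
(3,4) is out (row 3 already has a 8).
So the only cell in column 4 that can hold 8 is (9,4).
Therefore (9,4) = 8.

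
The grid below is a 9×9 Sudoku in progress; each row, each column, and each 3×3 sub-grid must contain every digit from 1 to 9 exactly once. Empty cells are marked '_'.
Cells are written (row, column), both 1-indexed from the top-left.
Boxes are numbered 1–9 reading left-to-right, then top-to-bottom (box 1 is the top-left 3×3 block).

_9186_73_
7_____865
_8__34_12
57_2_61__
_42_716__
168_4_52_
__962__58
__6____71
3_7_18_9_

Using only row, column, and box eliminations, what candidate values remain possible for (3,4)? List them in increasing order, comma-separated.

5,7,9

Row 3 already contains {1, 2, 3, 4, 8}.
Column 4 already contains {2, 6, 8}.
Its 3×3 block (box 2) already contains {3, 4, 6, 8}.
Removing those from 1–9 leaves {5, 7, 9} as the candidates for (3,4).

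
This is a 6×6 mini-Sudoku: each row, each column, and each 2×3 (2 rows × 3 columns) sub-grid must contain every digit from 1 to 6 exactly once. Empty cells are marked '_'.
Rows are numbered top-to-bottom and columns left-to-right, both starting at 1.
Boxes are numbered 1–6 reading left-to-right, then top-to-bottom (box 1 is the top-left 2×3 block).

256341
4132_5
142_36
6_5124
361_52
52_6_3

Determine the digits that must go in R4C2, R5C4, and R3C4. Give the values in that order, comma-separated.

3,4,5

For R4C2:
  Row 4 already contains {1, 2, 4, 5, 6}.
  Column 2 already contains {1, 2, 4, 5, 6}.
  Its 2×3 block (box 3) already contains {1, 2, 4, 5, 6}.
  The only value from 1–6 not eliminated is 3, so R4C2 = 3.
For R5C4:
  Row 5 already contains {1, 2, 3, 5, 6}.
  Column 4 already contains {1, 2, 3, 6}.
  Its 2×3 block (box 6) already contains {2, 3, 5, 6}.
  The only value from 1–6 not eliminated is 4, so R5C4 = 4.
For R3C4:
  Row 3 already contains {1, 2, 3, 4, 6}.
  Column 4 already contains {1, 2, 3, 6}.
  Its 2×3 block (box 4) already contains {1, 2, 3, 4, 6}.
  The only value from 1–6 not eliminated is 5, so R3C4 = 5.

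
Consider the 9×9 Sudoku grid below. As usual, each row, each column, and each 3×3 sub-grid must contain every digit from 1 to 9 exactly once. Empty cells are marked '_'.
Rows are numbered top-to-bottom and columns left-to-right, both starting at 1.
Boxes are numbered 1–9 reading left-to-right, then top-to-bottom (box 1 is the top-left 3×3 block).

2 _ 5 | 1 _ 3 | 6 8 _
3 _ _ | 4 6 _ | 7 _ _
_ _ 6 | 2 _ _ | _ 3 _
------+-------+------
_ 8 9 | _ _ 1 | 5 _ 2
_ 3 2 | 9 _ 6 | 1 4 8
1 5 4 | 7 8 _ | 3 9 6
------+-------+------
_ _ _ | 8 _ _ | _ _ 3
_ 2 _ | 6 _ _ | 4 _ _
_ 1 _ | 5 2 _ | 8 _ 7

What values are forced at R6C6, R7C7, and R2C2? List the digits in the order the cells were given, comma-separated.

2,2,9

For R6C6:
  Row 6 already contains {1, 3, 4, 5, 6, 7, 8, 9}.
  Column 6 already contains {1, 3, 6}.
  Its 3×3 block (box 5) already contains {1, 6, 7, 8, 9}.
  The only value from 1–9 not eliminated is 2, so R6C6 = 2.
For R7C7:
  Consider where 2 can go in column 7.
  R3C7 is out (row 3 already has a 2).
  So the only cell in column 7 that can hold 2 is R7C7.
  So R7C7 = 2.
For R2C2:
  Row 2 already contains {3, 4, 6, 7}.
  Column 2 already contains {1, 2, 3, 5, 8}.
  Its 3×3 block (box 1) already contains {2, 3, 5, 6}.
  The only value from 1–9 not eliminated is 9, so R2C2 = 9.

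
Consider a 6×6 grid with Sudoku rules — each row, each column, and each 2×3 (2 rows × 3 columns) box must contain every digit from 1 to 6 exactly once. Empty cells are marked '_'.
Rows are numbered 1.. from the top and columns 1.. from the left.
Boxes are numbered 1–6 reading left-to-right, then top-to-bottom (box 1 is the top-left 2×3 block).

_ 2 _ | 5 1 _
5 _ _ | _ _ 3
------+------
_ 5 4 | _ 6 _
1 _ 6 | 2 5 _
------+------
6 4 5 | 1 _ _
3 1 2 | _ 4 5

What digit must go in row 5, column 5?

Cell row 5, column 5 itself could take any of {2, 3} by direct elimination.
Consider where 3 can go in column 5.
row 2, column 5 is out (row 2 already has a 3).
So the only cell in column 5 that can hold 3 is row 5, column 5.
Therefore row 5, column 5 = 3.

3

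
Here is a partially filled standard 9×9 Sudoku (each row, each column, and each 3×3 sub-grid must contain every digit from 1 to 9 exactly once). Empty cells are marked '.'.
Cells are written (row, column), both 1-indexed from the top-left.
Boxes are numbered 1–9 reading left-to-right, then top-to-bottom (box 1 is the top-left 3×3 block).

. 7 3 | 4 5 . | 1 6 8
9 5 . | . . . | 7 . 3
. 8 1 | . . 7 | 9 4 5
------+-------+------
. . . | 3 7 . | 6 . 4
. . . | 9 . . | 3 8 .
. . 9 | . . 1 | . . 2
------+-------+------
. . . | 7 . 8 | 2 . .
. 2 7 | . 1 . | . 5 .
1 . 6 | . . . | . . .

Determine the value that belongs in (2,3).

4

Cell (2,3) itself could take any of {2, 4} by direct elimination.
Consider where 4 can go in row 2.
(2,4) is out (column 4 already has a 4).
(2,5) is out (box 2 already has a 4).
(2,6) is out (box 2 already has a 4).
(2,8) is out (column 8 already has a 4).
So the only cell in row 2 that can hold 4 is (2,3).
Therefore (2,3) = 4.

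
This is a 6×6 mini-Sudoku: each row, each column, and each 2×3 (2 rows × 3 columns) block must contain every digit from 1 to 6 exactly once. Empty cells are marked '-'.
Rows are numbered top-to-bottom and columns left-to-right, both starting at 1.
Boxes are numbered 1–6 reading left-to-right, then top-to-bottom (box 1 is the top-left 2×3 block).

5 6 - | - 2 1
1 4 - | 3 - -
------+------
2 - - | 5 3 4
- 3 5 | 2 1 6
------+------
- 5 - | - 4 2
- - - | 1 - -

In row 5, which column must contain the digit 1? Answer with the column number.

3

Consider where 1 can go in row 5.
R5C1 is out (column 1 already has a 1).
R5C4 is out (column 4 already has a 1).
So the only cell in row 5 that can hold 1 is R5C3.
That is column 3.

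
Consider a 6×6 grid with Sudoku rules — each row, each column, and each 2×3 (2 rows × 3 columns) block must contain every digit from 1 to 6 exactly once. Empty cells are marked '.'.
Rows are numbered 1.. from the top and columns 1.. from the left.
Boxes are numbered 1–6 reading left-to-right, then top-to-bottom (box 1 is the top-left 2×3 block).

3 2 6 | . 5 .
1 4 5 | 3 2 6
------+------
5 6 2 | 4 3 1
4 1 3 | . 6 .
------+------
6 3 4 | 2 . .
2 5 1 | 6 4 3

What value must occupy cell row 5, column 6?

5

Row 5 already contains {2, 3, 4, 6}.
Column 6 already contains {1, 3, 6}.
Its 2×3 block (box 6) already contains {2, 3, 4, 6}.
The only value from 1–6 not eliminated is 5, so row 5, column 6 = 5.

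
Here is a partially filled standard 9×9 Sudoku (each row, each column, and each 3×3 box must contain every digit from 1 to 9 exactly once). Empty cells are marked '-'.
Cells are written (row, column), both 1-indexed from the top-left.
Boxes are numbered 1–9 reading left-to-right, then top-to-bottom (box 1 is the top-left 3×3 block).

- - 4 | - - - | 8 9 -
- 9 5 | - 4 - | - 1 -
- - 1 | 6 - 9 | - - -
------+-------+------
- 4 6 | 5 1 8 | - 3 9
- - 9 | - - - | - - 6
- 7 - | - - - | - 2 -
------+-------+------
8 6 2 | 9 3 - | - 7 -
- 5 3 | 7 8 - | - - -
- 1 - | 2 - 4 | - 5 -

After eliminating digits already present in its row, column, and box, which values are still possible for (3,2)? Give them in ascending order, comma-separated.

Row 3 already contains {1, 6, 9}.
Column 2 already contains {1, 4, 5, 6, 7, 9}.
Its 3×3 block (box 1) already contains {1, 4, 5, 9}.
Removing those from 1–9 leaves {2, 3, 8} as the candidates for (3,2).

2,3,8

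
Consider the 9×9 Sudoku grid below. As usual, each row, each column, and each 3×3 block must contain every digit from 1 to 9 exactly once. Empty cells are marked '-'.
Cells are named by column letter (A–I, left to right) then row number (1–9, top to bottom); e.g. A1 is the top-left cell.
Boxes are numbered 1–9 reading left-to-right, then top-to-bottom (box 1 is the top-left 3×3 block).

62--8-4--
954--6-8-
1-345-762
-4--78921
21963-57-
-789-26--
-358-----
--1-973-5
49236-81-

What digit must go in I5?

8

Cell I5 itself could take any of {4, 8} by direct elimination.
Consider where 8 can go in box 6.
H6 is out (row 6 already has a 8).
I6 is out (row 6 already has a 8).
So the only cell in box 6 that can hold 8 is I5.
Therefore I5 = 8.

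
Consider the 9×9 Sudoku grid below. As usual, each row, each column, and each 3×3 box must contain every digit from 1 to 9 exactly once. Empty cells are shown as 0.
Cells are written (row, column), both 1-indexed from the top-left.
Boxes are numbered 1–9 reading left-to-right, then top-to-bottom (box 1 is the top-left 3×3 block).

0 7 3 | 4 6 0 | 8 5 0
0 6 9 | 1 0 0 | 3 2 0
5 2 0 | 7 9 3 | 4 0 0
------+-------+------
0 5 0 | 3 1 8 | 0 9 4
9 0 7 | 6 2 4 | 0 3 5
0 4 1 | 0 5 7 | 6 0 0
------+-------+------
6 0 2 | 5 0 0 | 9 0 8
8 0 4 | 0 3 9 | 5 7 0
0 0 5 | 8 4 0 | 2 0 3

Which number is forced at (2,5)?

8

Row 2 already contains {1, 2, 3, 6, 9}.
Column 5 already contains {1, 2, 3, 4, 5, 6, 9}.
Its 3×3 block (box 2) already contains {1, 3, 4, 6, 7, 9}.
The only value from 1–9 not eliminated is 8, so (2,5) = 8.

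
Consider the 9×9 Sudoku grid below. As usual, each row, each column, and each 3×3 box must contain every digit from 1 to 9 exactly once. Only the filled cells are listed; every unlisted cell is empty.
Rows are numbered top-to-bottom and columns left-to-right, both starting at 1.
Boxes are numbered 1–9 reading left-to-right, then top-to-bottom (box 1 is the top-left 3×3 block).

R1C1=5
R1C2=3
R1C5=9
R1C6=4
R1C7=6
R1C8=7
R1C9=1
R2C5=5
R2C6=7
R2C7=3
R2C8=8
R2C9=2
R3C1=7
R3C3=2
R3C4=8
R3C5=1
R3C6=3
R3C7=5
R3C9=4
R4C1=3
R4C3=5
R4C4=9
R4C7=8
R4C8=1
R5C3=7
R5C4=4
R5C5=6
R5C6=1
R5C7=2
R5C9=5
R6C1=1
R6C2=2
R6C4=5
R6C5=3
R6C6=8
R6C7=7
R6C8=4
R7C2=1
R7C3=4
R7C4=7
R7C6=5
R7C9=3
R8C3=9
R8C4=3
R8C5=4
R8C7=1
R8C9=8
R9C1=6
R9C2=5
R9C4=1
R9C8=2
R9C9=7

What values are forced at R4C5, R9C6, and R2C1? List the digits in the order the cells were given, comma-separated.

7,9,4

For R4C5:
  Consider where 7 can go in column 5.
  R7C5 is out (row 7 already has a 7).
  R9C5 is out (row 9 already has a 7).
  So the only cell in column 5 that can hold 7 is R4C5.
  So R4C5 = 7.
For R9C6:
  Row 9 already contains {1, 2, 5, 6, 7}.
  Column 6 already contains {1, 3, 4, 5, 7, 8}.
  Its 3×3 block (box 8) already contains {1, 3, 4, 5, 7}.
  The only value from 1–9 not eliminated is 9, so R9C6 = 9.
For R2C1:
  Consider where 4 can go in column 1.
  R5C1 is out (row 5 already has a 4).
  R7C1 is out (row 7 already has a 4).
  R8C1 is out (row 8 already has a 4).
  So the only cell in column 1 that can hold 4 is R2C1.
  So R2C1 = 4.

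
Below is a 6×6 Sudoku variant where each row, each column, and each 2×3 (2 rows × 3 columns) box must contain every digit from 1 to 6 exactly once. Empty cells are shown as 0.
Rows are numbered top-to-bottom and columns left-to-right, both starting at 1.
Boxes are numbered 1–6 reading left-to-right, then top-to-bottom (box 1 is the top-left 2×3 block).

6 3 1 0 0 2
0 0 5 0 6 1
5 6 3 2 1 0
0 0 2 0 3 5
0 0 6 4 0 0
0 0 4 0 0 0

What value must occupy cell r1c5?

4

Cell r1c5 itself could take any of {4, 5} by direct elimination.
Consider where 4 can go in row 1.
r1c4 is out (column 4 already has a 4).
So the only cell in row 1 that can hold 4 is r1c5.
Therefore r1c5 = 4.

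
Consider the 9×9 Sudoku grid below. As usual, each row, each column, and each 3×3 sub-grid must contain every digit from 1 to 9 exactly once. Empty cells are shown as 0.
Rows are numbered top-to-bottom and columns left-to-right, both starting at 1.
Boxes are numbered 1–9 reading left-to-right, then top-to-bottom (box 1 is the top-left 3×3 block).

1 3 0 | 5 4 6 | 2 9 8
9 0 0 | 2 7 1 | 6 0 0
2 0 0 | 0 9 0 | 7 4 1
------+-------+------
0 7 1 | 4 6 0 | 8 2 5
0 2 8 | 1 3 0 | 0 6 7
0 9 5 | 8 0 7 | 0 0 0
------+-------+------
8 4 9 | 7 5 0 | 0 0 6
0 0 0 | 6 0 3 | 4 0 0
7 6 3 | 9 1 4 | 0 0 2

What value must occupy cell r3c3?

Row 3 already contains {1, 2, 4, 7, 9}.
Column 3 already contains {1, 3, 5, 8, 9}.
Its 3×3 block (box 1) already contains {1, 2, 3, 9}.
The only value from 1–9 not eliminated is 6, so r3c3 = 6.

6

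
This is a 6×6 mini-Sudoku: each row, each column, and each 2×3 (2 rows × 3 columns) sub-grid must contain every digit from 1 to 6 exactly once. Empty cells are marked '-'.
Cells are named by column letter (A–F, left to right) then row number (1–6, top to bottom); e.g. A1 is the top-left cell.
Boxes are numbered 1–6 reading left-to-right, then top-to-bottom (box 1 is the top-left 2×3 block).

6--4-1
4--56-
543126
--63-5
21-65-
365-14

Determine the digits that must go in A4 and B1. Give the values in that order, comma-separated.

For A4:
  Row 4 already contains {3, 5, 6}.
  Column A already contains {2, 3, 4, 5, 6}.
  Its 2×3 block (box 3) already contains {3, 4, 5, 6}.
  The only value from 1–6 not eliminated is 1, so A4 = 1.
For B1:
  Consider where 5 can go in column B.
  B2 is out (row 2 already has a 5).
  B4 is out (row 4 already has a 5).
  So the only cell in column B that can hold 5 is B1.
  So B1 = 5.

1,5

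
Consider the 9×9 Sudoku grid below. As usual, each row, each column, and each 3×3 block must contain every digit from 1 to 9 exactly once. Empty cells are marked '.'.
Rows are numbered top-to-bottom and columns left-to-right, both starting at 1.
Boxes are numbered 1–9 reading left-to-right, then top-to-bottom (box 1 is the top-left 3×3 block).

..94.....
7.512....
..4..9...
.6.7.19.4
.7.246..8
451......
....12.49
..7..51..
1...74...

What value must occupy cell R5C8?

Cell R5C8 itself could take any of {1, 3, 5} by direct elimination.
Consider where 1 can go in row 5.
R5C1 is out (column 1 already has a 1).
R5C3 is out (column 3 already has a 1).
R5C7 is out (column 7 already has a 1).
So the only cell in row 5 that can hold 1 is R5C8.
Therefore R5C8 = 1.

1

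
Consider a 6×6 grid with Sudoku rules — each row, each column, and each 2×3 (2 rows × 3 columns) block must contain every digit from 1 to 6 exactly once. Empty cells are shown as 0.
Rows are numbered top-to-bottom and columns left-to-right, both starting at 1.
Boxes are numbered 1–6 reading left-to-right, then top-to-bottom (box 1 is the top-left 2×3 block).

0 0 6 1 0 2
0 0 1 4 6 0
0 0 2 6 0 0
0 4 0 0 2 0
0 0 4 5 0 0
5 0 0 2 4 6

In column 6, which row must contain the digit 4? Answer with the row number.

3

Consider where 4 can go in column 6.
R2C6 is out (row 2 already has a 4).
R4C6 is out (row 4 already has a 4).
R5C6 is out (row 5 already has a 4).
So the only cell in column 6 that can hold 4 is R3C6.
That is row 3.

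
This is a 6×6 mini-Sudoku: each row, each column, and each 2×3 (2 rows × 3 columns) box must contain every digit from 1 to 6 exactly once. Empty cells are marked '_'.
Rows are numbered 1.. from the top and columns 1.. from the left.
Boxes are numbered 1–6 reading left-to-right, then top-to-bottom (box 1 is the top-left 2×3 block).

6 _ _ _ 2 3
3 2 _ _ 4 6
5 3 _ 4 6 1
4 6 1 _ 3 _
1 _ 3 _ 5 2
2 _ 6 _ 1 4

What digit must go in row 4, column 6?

Row 4 already contains {1, 3, 4, 6}.
Column 6 already contains {1, 2, 3, 4, 6}.
Its 2×3 block (box 4) already contains {1, 3, 4, 6}.
The only value from 1–6 not eliminated is 5, so row 4, column 6 = 5.

5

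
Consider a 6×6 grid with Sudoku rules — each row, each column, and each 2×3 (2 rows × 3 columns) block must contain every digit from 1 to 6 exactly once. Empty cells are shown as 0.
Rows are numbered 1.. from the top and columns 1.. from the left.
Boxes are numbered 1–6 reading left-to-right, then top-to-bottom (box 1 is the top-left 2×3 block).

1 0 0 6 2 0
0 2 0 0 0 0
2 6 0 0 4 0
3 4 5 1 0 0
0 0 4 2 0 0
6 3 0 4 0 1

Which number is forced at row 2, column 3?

6

Cell row 2, column 3 itself could take any of {3, 6} by direct elimination.
Consider where 6 can go in box 1.
row 1, column 2 is out (row 1 already has a 6).
row 1, column 3 is out (row 1 already has a 6).
row 2, column 1 is out (column 1 already has a 6).
So the only cell in box 1 that can hold 6 is row 2, column 3.
Therefore row 2, column 3 = 6.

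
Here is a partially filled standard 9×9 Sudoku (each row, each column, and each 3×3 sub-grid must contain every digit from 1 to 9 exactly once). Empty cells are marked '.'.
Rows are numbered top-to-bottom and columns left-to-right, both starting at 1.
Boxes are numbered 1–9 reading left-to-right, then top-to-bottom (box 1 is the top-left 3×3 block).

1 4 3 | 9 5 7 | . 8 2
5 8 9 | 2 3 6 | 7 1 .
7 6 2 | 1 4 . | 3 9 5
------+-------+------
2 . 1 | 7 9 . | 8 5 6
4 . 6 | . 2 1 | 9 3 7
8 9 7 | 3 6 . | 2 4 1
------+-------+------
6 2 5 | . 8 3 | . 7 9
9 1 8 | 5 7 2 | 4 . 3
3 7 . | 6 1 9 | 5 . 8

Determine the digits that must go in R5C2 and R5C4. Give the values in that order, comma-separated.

5,8

For R5C2:
  Row 5 already contains {1, 2, 3, 4, 6, 7, 9}.
  Column 2 already contains {1, 2, 4, 6, 7, 8, 9}.
  Its 3×3 block (box 4) already contains {1, 2, 4, 6, 7, 8, 9}.
  The only value from 1–9 not eliminated is 5, so R5C2 = 5.
For R5C4:
  Row 5 already contains {1, 2, 3, 4, 6, 7, 9}.
  Column 4 already contains {1, 2, 3, 5, 6, 7, 9}.
  Its 3×3 block (box 5) already contains {1, 2, 3, 6, 7, 9}.
  The only value from 1–9 not eliminated is 8, so R5C4 = 8.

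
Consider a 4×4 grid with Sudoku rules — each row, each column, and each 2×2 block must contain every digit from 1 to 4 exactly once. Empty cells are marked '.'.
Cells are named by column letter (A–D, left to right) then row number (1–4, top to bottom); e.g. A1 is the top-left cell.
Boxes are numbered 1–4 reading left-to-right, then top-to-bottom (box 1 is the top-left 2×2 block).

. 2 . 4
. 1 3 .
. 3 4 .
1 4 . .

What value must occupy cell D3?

1

Cell D3 itself could take any of {1, 2} by direct elimination.
Consider where 1 can go in column D.
D2 is out (row 2 already has a 1).
D4 is out (row 4 already has a 1).
So the only cell in column D that can hold 1 is D3.
Therefore D3 = 1.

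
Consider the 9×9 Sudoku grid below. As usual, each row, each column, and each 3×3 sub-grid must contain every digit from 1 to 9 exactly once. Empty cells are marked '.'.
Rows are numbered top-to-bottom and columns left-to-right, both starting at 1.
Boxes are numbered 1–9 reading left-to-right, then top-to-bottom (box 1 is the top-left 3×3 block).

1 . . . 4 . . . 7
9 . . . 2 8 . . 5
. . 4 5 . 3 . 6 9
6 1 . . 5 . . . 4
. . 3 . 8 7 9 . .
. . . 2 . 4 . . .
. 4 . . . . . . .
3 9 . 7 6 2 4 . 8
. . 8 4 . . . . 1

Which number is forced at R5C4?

6

Cell R5C4 itself could take any of {1, 6} by direct elimination.
Consider where 6 can go in box 5.
R4C4 is out (row 4 already has a 6).
R4C6 is out (row 4 already has a 6).
R6C5 is out (column 5 already has a 6).
So the only cell in box 5 that can hold 6 is R5C4.
Therefore R5C4 = 6.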